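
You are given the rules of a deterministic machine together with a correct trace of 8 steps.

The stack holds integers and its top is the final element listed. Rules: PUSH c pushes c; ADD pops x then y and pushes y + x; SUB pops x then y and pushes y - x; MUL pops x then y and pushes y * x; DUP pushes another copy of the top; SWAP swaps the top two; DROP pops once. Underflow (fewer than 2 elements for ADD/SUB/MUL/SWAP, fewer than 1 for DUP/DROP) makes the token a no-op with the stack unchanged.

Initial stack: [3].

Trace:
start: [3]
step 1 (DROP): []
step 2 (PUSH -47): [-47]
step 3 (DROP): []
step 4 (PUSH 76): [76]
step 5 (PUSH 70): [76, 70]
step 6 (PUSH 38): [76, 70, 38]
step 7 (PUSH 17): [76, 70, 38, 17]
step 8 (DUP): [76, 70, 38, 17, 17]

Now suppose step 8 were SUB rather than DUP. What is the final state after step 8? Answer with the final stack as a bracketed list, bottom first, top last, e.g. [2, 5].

(re-executing from step 8 with the substitution; state before step 8: [76, 70, 38, 17])
step 8 (SUB): [76, 70, 21]

[76, 70, 21]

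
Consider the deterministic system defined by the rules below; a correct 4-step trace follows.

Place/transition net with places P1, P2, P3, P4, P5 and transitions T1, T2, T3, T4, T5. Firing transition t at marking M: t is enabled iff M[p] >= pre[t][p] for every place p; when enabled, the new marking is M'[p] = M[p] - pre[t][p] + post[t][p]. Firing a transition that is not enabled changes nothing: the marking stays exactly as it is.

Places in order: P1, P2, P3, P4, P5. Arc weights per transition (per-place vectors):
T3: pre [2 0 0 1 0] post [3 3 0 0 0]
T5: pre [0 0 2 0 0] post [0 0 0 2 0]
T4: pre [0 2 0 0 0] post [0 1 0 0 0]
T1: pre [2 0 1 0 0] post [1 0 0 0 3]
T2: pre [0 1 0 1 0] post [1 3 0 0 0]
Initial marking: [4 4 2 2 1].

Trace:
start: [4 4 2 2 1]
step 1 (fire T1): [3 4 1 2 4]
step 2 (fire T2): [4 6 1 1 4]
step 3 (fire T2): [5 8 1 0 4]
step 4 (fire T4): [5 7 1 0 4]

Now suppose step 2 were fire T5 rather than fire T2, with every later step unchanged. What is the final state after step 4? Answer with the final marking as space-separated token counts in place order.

4 5 1 1 4

(re-executing from step 2 with the substitution; state before step 2: [3 4 1 2 4])
step 2 (fire T5): [3 4 1 2 4]
step 3 (fire T2): [4 6 1 1 4]
step 4 (fire T4): [4 5 1 1 4]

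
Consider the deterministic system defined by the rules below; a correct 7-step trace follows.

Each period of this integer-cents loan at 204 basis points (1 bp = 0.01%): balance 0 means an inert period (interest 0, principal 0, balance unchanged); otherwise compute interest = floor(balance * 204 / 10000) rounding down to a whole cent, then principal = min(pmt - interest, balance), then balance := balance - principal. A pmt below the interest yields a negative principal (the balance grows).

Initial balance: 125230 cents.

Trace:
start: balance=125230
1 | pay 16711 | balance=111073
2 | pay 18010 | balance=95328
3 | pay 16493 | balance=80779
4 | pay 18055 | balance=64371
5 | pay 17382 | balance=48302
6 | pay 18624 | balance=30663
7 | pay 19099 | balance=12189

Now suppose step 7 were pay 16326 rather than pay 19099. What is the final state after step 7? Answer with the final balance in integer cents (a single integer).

14962

(re-executing from step 7 with the substitution; state before step 7: balance=30663)
7 | pay 16326 | balance=14962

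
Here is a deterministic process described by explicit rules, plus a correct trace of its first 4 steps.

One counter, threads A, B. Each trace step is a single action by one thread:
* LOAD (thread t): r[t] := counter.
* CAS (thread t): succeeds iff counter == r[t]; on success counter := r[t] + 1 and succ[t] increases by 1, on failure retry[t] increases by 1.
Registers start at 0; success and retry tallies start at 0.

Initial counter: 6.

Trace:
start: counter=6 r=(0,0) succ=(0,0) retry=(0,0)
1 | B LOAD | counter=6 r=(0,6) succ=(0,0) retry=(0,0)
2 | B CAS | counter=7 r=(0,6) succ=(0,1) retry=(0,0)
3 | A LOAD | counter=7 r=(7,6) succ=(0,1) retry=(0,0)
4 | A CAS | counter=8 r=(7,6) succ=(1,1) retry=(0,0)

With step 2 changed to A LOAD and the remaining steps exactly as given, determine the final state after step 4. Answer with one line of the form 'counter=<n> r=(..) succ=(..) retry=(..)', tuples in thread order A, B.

(re-executing from step 2 with the substitution; state before step 2: counter=6 r=(0,6) succ=(0,0) retry=(0,0))
2 | A LOAD | counter=6 r=(6,6) succ=(0,0) retry=(0,0)
3 | A LOAD | counter=6 r=(6,6) succ=(0,0) retry=(0,0)
4 | A CAS | counter=7 r=(6,6) succ=(1,0) retry=(0,0)

counter=7 r=(6,6) succ=(1,0) retry=(0,0)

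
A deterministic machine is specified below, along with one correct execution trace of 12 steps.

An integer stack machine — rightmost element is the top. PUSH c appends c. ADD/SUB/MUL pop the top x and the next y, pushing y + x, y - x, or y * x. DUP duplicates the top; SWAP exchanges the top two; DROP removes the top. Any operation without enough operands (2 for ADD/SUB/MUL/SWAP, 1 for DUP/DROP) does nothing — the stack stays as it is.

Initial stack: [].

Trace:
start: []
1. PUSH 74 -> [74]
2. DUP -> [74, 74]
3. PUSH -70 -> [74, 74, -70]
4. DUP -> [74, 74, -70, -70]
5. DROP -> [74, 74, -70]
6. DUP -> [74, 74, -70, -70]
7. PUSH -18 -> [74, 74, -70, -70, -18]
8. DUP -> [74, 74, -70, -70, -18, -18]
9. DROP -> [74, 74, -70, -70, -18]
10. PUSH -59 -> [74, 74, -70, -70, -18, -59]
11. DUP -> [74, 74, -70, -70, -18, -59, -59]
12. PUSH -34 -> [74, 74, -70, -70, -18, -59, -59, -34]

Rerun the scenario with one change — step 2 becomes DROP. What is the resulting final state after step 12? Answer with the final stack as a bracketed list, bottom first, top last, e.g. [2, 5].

[-70, -70, -18, -59, -59, -34]

(re-executing from step 2 with the substitution; state before step 2: [74])
2. DROP -> []
3. PUSH -70 -> [-70]
4. DUP -> [-70, -70]
5. DROP -> [-70]
6. DUP -> [-70, -70]
7. PUSH -18 -> [-70, -70, -18]
8. DUP -> [-70, -70, -18, -18]
9. DROP -> [-70, -70, -18]
10. PUSH -59 -> [-70, -70, -18, -59]
11. DUP -> [-70, -70, -18, -59, -59]
12. PUSH -34 -> [-70, -70, -18, -59, -59, -34]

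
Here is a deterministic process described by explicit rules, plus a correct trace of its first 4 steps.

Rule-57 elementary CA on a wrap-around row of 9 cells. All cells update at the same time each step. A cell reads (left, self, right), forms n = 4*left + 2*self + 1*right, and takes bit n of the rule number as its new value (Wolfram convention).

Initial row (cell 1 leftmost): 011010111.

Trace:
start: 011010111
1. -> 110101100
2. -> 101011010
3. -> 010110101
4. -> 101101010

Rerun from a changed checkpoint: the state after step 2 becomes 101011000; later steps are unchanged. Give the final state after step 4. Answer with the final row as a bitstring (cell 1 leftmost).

state after step 2 := 101011000
3. -> 010110110
4. -> 001101101

001101101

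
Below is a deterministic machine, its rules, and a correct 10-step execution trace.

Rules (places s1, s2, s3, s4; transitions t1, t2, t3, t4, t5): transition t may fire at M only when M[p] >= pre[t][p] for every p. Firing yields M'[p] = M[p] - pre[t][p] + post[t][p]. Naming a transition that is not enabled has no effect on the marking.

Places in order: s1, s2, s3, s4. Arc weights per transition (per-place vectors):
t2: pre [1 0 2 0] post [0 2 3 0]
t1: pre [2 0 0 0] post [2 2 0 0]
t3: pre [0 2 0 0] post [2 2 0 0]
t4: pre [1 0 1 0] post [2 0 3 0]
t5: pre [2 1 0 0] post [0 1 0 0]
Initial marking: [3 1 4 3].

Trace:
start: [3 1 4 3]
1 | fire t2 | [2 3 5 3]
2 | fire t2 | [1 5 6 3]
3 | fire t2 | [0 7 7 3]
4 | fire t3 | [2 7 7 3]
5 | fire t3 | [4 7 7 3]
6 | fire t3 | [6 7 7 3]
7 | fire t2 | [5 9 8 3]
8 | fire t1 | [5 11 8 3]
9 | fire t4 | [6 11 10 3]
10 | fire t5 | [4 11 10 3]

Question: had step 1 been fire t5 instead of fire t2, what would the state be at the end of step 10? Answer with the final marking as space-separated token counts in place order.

(re-executing from step 1 with the substitution; state before step 1: [3 1 4 3])
1 | fire t5 | [1 1 4 3]
2 | fire t2 | [0 3 5 3]
3 | fire t2 | [0 3 5 3]
4 | fire t3 | [2 3 5 3]
5 | fire t3 | [4 3 5 3]
6 | fire t3 | [6 3 5 3]
7 | fire t2 | [5 5 6 3]
8 | fire t1 | [5 7 6 3]
9 | fire t4 | [6 7 8 3]
10 | fire t5 | [4 7 8 3]

4 7 8 3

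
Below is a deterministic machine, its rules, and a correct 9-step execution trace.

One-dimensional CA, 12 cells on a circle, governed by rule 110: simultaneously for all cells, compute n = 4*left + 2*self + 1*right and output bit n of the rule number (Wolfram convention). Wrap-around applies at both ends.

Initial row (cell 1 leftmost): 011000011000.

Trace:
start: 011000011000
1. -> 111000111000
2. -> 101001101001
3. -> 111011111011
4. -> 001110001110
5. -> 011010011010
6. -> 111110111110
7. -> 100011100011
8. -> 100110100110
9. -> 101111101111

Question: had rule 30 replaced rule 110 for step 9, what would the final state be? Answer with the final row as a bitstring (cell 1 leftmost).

(re-executing step 9 under rule 30; state before step 9: 100110100110)
9. -> 111100111100

111100111100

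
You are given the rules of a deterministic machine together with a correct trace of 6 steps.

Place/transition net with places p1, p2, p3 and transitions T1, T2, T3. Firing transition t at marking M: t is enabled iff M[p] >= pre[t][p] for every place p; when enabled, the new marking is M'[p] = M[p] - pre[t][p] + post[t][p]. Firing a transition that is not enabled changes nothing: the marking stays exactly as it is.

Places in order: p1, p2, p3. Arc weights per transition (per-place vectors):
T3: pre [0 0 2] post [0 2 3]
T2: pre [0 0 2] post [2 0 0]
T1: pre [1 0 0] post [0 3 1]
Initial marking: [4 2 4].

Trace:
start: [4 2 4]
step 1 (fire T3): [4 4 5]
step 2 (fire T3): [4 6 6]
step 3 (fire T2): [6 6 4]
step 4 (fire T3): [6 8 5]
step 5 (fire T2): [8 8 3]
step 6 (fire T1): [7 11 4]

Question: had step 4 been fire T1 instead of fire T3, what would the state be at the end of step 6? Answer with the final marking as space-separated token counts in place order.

(re-executing from step 4 with the substitution; state before step 4: [6 6 4])
step 4 (fire T1): [5 9 5]
step 5 (fire T2): [7 9 3]
step 6 (fire T1): [6 12 4]

6 12 4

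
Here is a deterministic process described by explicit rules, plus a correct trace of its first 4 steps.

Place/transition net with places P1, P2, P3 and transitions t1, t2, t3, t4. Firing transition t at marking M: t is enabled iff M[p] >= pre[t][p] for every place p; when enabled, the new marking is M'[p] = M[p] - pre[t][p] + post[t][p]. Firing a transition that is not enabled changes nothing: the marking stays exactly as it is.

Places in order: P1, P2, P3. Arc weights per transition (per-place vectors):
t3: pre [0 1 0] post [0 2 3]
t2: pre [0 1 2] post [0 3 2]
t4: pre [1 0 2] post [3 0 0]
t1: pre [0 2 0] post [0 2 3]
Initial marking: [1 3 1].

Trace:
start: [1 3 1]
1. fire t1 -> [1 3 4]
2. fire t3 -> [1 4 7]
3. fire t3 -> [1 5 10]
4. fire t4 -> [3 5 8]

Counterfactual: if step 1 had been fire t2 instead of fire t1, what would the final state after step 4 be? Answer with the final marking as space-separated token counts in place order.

3 5 5

(re-executing from step 1 with the substitution; state before step 1: [1 3 1])
1. fire t2 -> [1 3 1]
2. fire t3 -> [1 4 4]
3. fire t3 -> [1 5 7]
4. fire t4 -> [3 5 5]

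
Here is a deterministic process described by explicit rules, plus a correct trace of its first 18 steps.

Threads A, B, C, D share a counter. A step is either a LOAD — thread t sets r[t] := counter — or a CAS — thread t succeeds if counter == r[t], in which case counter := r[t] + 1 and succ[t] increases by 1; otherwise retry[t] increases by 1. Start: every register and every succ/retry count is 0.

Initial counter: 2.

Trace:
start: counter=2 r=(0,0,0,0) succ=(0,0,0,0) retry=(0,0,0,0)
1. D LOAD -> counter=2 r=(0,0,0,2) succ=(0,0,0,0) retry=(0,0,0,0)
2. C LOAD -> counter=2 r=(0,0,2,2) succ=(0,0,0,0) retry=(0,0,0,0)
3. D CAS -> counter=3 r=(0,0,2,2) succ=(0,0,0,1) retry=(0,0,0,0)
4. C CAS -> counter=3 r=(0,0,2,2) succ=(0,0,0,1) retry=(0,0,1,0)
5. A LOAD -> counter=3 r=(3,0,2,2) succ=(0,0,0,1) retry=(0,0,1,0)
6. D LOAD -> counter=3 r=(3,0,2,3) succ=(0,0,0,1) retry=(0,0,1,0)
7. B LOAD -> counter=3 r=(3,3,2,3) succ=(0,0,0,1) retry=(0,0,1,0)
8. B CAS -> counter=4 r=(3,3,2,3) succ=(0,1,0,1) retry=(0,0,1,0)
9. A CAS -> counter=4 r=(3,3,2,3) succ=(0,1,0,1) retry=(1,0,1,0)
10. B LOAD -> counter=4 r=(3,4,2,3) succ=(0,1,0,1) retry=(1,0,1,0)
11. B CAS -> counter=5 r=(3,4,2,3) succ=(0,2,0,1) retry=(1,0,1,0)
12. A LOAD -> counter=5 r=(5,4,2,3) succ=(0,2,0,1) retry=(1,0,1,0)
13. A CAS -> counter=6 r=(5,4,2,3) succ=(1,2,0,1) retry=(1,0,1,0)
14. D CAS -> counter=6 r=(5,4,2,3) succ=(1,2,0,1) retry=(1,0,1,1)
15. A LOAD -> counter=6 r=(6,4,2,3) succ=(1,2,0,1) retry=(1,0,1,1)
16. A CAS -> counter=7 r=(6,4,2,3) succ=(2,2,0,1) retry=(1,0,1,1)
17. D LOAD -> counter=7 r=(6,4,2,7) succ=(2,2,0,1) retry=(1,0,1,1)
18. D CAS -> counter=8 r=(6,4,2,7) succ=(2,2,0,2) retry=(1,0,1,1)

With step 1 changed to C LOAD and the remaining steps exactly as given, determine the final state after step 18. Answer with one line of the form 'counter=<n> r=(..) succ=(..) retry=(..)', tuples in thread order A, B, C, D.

(re-executing from step 1 with the substitution; state before step 1: counter=2 r=(0,0,0,0) succ=(0,0,0,0) retry=(0,0,0,0))
1. C LOAD -> counter=2 r=(0,0,2,0) succ=(0,0,0,0) retry=(0,0,0,0)
2. C LOAD -> counter=2 r=(0,0,2,0) succ=(0,0,0,0) retry=(0,0,0,0)
3. D CAS -> counter=2 r=(0,0,2,0) succ=(0,0,0,0) retry=(0,0,0,1)
4. C CAS -> counter=3 r=(0,0,2,0) succ=(0,0,1,0) retry=(0,0,0,1)
5. A LOAD -> counter=3 r=(3,0,2,0) succ=(0,0,1,0) retry=(0,0,0,1)
6. D LOAD -> counter=3 r=(3,0,2,3) succ=(0,0,1,0) retry=(0,0,0,1)
7. B LOAD -> counter=3 r=(3,3,2,3) succ=(0,0,1,0) retry=(0,0,0,1)
8. B CAS -> counter=4 r=(3,3,2,3) succ=(0,1,1,0) retry=(0,0,0,1)
9. A CAS -> counter=4 r=(3,3,2,3) succ=(0,1,1,0) retry=(1,0,0,1)
10. B LOAD -> counter=4 r=(3,4,2,3) succ=(0,1,1,0) retry=(1,0,0,1)
11. B CAS -> counter=5 r=(3,4,2,3) succ=(0,2,1,0) retry=(1,0,0,1)
12. A LOAD -> counter=5 r=(5,4,2,3) succ=(0,2,1,0) retry=(1,0,0,1)
13. A CAS -> counter=6 r=(5,4,2,3) succ=(1,2,1,0) retry=(1,0,0,1)
14. D CAS -> counter=6 r=(5,4,2,3) succ=(1,2,1,0) retry=(1,0,0,2)
15. A LOAD -> counter=6 r=(6,4,2,3) succ=(1,2,1,0) retry=(1,0,0,2)
16. A CAS -> counter=7 r=(6,4,2,3) succ=(2,2,1,0) retry=(1,0,0,2)
17. D LOAD -> counter=7 r=(6,4,2,7) succ=(2,2,1,0) retry=(1,0,0,2)
18. D CAS -> counter=8 r=(6,4,2,7) succ=(2,2,1,1) retry=(1,0,0,2)

counter=8 r=(6,4,2,7) succ=(2,2,1,1) retry=(1,0,0,2)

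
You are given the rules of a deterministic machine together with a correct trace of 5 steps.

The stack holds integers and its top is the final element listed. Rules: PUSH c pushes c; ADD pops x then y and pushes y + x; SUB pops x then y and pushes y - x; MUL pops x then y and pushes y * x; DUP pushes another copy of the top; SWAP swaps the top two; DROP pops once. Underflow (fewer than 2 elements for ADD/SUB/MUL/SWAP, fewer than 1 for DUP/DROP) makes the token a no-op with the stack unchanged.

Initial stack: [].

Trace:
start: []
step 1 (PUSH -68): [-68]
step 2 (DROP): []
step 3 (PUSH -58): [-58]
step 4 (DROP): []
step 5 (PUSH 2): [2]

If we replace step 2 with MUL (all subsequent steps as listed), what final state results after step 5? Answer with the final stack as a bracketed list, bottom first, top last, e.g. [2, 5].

[-68, 2]

(re-executing from step 2 with the substitution; state before step 2: [-68])
step 2 (MUL): [-68]
step 3 (PUSH -58): [-68, -58]
step 4 (DROP): [-68]
step 5 (PUSH 2): [-68, 2]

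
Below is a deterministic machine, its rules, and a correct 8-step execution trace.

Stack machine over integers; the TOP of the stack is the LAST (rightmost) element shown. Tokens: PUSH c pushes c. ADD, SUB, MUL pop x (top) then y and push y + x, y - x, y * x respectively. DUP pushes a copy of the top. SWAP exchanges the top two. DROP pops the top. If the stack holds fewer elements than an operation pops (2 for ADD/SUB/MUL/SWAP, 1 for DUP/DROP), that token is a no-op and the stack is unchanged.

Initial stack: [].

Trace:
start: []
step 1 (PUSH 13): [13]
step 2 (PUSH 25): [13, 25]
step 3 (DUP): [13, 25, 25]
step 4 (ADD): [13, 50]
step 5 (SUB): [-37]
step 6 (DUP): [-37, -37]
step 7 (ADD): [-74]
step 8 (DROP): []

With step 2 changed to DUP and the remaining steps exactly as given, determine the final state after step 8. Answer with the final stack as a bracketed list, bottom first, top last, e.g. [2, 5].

(re-executing from step 2 with the substitution; state before step 2: [13])
step 2 (DUP): [13, 13]
step 3 (DUP): [13, 13, 13]
step 4 (ADD): [13, 26]
step 5 (SUB): [-13]
step 6 (DUP): [-13, -13]
step 7 (ADD): [-26]
step 8 (DROP): []

[]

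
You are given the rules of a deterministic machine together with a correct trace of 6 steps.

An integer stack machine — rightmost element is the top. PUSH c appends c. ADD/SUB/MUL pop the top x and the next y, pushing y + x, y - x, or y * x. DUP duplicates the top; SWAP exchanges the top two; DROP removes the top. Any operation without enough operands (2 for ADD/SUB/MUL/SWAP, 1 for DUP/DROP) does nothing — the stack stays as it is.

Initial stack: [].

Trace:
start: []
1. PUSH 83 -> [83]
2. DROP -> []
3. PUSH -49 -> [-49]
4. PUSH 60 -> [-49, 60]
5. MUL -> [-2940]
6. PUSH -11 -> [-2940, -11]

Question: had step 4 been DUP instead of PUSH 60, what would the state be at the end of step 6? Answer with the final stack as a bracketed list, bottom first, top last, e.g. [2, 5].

[2401, -11]

(re-executing from step 4 with the substitution; state before step 4: [-49])
4. DUP -> [-49, -49]
5. MUL -> [2401]
6. PUSH -11 -> [2401, -11]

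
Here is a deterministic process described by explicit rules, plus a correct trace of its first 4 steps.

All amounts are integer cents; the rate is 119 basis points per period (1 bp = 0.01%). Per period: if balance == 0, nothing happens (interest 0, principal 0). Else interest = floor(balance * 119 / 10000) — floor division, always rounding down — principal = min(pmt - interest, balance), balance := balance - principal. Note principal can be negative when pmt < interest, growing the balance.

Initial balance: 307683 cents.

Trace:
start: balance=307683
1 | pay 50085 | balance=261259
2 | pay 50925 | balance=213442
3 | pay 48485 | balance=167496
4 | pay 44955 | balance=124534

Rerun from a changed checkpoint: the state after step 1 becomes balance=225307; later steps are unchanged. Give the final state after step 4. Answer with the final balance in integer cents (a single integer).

state after step 1 := balance=225307
2 | pay 50925 | balance=177063
3 | pay 48485 | balance=130685
4 | pay 44955 | balance=87285

87285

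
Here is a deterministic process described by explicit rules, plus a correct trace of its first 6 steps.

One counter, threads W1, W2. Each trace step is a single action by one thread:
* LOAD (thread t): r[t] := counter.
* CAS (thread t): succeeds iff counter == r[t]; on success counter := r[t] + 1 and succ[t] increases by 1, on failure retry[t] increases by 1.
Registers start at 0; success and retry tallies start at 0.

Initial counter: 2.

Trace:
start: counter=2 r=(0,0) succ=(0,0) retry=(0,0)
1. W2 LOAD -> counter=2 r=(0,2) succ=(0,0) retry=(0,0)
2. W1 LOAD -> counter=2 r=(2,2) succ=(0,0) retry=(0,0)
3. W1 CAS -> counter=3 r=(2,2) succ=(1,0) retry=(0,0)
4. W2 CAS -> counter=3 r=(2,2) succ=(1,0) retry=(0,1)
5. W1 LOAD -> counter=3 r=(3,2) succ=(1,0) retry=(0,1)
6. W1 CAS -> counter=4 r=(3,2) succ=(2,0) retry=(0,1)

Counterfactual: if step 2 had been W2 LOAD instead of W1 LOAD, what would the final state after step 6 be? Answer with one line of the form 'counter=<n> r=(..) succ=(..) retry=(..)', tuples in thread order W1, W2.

counter=4 r=(3,2) succ=(1,1) retry=(1,0)

(re-executing from step 2 with the substitution; state before step 2: counter=2 r=(0,2) succ=(0,0) retry=(0,0))
2. W2 LOAD -> counter=2 r=(0,2) succ=(0,0) retry=(0,0)
3. W1 CAS -> counter=2 r=(0,2) succ=(0,0) retry=(1,0)
4. W2 CAS -> counter=3 r=(0,2) succ=(0,1) retry=(1,0)
5. W1 LOAD -> counter=3 r=(3,2) succ=(0,1) retry=(1,0)
6. W1 CAS -> counter=4 r=(3,2) succ=(1,1) retry=(1,0)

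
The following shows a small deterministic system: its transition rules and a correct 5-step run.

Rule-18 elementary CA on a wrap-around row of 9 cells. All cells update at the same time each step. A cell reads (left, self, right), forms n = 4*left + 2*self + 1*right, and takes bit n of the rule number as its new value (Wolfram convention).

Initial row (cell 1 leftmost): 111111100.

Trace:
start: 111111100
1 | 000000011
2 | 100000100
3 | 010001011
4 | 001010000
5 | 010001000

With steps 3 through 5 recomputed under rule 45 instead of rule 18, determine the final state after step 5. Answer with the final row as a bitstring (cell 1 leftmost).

100001000

(re-executing steps 3..5 under rule 45; state before step 3: 100000100)
3 | 101110100
4 | 111001100
5 | 100001000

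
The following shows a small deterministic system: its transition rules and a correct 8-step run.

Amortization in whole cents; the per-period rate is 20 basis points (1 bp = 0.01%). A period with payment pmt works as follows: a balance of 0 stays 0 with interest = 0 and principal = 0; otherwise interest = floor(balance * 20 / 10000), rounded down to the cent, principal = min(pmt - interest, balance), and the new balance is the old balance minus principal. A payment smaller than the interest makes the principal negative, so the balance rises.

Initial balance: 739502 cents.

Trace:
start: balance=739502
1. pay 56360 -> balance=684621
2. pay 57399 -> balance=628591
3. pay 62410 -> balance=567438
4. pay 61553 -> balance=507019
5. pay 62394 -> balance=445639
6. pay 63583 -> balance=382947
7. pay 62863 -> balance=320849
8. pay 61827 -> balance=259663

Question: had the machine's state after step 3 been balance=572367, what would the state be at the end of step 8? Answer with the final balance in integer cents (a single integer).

264641

state after step 3 := balance=572367
4. pay 61553 -> balance=511958
5. pay 62394 -> balance=450587
6. pay 63583 -> balance=387905
7. pay 62863 -> balance=325817
8. pay 61827 -> balance=264641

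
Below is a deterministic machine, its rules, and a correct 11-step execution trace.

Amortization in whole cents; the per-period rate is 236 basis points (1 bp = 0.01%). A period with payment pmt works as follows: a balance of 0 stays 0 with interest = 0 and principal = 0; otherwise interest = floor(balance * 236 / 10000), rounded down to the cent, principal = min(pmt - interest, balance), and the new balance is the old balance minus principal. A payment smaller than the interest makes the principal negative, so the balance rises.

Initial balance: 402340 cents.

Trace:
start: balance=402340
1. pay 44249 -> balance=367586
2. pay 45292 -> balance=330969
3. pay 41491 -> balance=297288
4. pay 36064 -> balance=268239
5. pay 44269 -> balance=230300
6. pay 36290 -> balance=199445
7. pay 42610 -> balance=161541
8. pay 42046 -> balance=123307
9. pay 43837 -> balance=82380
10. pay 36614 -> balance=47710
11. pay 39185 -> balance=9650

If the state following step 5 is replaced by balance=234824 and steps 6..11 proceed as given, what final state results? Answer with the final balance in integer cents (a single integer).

state after step 5 := balance=234824
6. pay 36290 -> balance=204075
7. pay 42610 -> balance=166281
8. pay 42046 -> balance=128159
9. pay 43837 -> balance=87346
10. pay 36614 -> balance=52793
11. pay 39185 -> balance=14853

14853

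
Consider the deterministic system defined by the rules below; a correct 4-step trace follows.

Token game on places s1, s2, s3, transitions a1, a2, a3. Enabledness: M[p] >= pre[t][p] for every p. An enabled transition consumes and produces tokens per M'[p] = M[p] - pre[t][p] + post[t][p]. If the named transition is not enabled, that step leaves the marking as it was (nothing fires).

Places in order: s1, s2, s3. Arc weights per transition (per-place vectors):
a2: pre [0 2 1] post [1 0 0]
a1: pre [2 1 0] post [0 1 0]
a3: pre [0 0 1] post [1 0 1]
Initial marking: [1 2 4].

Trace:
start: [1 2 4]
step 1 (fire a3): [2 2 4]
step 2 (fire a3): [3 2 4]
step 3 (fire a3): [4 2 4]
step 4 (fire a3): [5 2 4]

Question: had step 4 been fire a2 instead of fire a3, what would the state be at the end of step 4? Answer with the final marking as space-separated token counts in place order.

5 0 3

(re-executing from step 4 with the substitution; state before step 4: [4 2 4])
step 4 (fire a2): [5 0 3]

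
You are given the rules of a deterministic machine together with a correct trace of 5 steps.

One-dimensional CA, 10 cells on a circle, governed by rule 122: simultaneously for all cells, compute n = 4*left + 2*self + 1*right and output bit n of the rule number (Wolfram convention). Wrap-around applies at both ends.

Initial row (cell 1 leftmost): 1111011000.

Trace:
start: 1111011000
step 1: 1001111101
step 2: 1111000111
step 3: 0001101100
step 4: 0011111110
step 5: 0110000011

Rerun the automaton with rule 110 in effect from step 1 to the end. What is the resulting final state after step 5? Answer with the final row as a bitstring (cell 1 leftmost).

1011010110

(re-executing steps 1..5 under rule 110; state before step 1: 1111011000)
step 1: 1001111001
step 2: 1011001011
step 3: 1111011110
step 4: 1001110011
step 5: 1011010110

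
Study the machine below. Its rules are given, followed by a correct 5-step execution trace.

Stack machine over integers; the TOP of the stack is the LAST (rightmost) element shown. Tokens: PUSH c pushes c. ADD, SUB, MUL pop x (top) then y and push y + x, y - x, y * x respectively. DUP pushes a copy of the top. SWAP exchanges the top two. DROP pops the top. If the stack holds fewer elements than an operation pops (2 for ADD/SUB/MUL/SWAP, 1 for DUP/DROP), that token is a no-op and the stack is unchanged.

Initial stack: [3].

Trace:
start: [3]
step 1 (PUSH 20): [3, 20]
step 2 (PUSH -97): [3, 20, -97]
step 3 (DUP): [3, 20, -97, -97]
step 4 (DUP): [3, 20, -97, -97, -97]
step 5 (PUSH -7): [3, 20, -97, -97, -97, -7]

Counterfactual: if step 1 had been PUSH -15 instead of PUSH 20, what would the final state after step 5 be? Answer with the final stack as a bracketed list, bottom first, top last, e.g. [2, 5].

[3, -15, -97, -97, -97, -7]

(re-executing from step 1 with the substitution; state before step 1: [3])
step 1 (PUSH -15): [3, -15]
step 2 (PUSH -97): [3, -15, -97]
step 3 (DUP): [3, -15, -97, -97]
step 4 (DUP): [3, -15, -97, -97, -97]
step 5 (PUSH -7): [3, -15, -97, -97, -97, -7]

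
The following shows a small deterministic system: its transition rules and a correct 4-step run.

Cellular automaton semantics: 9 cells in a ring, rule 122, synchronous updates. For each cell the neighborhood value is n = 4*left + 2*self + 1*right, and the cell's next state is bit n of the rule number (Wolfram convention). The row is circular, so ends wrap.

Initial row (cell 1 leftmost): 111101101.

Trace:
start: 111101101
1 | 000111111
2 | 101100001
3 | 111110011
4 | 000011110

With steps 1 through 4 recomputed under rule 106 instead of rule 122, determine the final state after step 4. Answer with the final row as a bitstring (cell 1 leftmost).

(re-executing steps 1..4 under rule 106; state before step 1: 111101101)
1 | 000111111
2 | 001100001
3 | 011100010
4 | 110100100

110100100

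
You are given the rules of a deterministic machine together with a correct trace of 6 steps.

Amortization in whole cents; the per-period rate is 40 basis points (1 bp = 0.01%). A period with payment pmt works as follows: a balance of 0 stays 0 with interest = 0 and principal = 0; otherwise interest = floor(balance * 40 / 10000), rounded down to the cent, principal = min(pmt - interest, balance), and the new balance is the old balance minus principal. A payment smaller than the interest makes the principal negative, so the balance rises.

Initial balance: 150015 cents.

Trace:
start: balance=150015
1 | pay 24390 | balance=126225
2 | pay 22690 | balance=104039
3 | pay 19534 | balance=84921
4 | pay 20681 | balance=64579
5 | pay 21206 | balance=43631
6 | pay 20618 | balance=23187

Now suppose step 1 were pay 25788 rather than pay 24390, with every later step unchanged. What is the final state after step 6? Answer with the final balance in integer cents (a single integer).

(re-executing from step 1 with the substitution; state before step 1: balance=150015)
1 | pay 25788 | balance=124827
2 | pay 22690 | balance=102636
3 | pay 19534 | balance=83512
4 | pay 20681 | balance=63165
5 | pay 21206 | balance=42211
6 | pay 20618 | balance=21761

21761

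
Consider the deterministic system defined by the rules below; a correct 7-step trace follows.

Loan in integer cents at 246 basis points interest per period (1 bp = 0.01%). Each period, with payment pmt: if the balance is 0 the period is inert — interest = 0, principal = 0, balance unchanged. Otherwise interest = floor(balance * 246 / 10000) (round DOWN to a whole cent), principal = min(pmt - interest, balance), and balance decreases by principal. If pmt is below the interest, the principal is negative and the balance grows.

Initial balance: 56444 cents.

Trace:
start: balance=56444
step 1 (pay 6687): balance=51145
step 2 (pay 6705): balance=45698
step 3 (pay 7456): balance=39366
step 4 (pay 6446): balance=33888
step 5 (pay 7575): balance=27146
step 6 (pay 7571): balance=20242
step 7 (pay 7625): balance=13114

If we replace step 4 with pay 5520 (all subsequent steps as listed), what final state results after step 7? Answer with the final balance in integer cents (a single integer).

(re-executing from step 4 with the substitution; state before step 4: balance=39366)
step 4 (pay 5520): balance=34814
step 5 (pay 7575): balance=28095
step 6 (pay 7571): balance=21215
step 7 (pay 7625): balance=14111

14111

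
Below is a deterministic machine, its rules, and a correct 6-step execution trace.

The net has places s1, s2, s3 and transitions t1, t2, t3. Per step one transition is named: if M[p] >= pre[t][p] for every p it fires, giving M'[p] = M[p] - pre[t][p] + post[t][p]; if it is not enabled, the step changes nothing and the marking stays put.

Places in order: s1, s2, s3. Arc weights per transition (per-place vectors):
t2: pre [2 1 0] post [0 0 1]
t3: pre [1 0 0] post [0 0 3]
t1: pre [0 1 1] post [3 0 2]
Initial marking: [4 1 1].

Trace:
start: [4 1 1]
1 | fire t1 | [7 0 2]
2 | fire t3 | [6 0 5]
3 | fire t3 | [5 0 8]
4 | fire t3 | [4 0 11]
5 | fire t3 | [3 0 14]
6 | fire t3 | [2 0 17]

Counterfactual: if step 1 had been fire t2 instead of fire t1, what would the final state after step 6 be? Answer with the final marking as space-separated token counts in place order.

0 0 8

(re-executing from step 1 with the substitution; state before step 1: [4 1 1])
1 | fire t2 | [2 0 2]
2 | fire t3 | [1 0 5]
3 | fire t3 | [0 0 8]
4 | fire t3 | [0 0 8]
5 | fire t3 | [0 0 8]
6 | fire t3 | [0 0 8]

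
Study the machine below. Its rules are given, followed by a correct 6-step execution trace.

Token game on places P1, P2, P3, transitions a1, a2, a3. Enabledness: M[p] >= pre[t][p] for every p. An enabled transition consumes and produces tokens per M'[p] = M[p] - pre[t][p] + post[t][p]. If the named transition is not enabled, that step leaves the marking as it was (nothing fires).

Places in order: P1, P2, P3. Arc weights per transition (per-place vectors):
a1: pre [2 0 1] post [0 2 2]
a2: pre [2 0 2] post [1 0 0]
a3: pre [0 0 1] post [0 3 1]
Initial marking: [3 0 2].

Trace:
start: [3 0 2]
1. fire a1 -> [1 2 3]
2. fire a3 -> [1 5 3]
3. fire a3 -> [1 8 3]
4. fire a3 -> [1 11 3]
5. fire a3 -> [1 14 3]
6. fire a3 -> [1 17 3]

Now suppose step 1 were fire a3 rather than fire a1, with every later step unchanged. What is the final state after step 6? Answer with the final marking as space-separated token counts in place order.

3 18 2

(re-executing from step 1 with the substitution; state before step 1: [3 0 2])
1. fire a3 -> [3 3 2]
2. fire a3 -> [3 6 2]
3. fire a3 -> [3 9 2]
4. fire a3 -> [3 12 2]
5. fire a3 -> [3 15 2]
6. fire a3 -> [3 18 2]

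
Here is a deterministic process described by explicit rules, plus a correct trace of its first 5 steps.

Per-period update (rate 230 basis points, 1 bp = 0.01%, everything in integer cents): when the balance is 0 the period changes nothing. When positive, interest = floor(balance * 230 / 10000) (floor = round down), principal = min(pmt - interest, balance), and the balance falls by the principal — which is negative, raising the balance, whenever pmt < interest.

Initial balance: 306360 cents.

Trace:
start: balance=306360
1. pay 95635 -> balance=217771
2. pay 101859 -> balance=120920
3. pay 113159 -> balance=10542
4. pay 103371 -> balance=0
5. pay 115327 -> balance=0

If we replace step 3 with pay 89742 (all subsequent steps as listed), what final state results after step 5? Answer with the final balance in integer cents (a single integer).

0

(re-executing from step 3 with the substitution; state before step 3: balance=120920)
3. pay 89742 -> balance=33959
4. pay 103371 -> balance=0
5. pay 115327 -> balance=0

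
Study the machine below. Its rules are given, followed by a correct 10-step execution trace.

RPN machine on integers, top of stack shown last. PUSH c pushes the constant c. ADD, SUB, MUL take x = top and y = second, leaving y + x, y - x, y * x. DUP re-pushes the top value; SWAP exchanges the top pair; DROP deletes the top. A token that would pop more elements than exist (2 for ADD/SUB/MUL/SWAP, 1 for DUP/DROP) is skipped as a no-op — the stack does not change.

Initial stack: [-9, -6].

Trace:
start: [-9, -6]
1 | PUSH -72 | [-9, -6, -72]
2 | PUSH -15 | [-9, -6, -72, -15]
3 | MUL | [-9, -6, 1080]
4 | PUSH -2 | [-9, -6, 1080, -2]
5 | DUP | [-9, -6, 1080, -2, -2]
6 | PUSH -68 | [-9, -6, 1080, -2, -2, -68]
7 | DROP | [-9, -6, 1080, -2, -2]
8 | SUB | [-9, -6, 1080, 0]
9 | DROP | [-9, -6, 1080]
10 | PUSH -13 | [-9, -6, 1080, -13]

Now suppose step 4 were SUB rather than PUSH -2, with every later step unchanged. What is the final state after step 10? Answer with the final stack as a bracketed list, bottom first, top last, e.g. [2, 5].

(re-executing from step 4 with the substitution; state before step 4: [-9, -6, 1080])
4 | SUB | [-9, -1086]
5 | DUP | [-9, -1086, -1086]
6 | PUSH -68 | [-9, -1086, -1086, -68]
7 | DROP | [-9, -1086, -1086]
8 | SUB | [-9, 0]
9 | DROP | [-9]
10 | PUSH -13 | [-9, -13]

[-9, -13]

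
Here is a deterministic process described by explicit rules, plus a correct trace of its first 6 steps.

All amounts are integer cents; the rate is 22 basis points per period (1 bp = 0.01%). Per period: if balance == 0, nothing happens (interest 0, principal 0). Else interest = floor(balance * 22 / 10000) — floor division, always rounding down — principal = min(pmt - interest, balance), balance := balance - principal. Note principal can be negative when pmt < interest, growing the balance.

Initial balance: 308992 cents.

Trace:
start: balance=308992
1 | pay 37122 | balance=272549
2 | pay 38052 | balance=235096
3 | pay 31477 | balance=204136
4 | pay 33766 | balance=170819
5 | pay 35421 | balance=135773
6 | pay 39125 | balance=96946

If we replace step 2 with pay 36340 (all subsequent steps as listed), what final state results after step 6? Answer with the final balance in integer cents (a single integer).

(re-executing from step 2 with the substitution; state before step 2: balance=272549)
2 | pay 36340 | balance=236808
3 | pay 31477 | balance=205851
4 | pay 33766 | balance=172537
5 | pay 35421 | balance=137495
6 | pay 39125 | balance=98672

98672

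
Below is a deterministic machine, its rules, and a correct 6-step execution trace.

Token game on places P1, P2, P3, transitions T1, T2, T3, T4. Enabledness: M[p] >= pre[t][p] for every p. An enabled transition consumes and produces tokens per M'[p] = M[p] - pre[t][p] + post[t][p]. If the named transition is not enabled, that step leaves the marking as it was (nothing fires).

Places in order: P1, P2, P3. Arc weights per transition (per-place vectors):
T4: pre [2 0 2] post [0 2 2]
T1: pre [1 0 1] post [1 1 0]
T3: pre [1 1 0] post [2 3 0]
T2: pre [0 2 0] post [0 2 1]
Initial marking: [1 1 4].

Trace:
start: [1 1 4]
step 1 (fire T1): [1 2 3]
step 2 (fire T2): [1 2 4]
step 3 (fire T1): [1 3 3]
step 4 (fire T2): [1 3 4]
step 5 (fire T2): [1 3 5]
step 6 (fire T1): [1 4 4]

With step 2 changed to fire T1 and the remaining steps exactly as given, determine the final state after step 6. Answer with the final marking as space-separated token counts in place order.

(re-executing from step 2 with the substitution; state before step 2: [1 2 3])
step 2 (fire T1): [1 3 2]
step 3 (fire T1): [1 4 1]
step 4 (fire T2): [1 4 2]
step 5 (fire T2): [1 4 3]
step 6 (fire T1): [1 5 2]

1 5 2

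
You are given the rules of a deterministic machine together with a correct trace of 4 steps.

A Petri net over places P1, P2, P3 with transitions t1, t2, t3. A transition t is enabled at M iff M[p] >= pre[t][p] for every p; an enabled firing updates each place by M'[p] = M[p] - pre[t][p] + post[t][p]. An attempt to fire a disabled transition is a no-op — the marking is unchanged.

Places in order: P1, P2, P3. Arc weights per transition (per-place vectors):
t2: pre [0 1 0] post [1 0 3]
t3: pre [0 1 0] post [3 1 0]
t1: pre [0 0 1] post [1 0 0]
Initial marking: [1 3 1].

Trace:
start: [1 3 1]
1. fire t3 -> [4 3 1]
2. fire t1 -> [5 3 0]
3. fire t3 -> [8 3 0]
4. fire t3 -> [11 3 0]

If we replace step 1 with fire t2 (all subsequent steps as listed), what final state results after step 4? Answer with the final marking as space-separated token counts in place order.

(re-executing from step 1 with the substitution; state before step 1: [1 3 1])
1. fire t2 -> [2 2 4]
2. fire t1 -> [3 2 3]
3. fire t3 -> [6 2 3]
4. fire t3 -> [9 2 3]

9 2 3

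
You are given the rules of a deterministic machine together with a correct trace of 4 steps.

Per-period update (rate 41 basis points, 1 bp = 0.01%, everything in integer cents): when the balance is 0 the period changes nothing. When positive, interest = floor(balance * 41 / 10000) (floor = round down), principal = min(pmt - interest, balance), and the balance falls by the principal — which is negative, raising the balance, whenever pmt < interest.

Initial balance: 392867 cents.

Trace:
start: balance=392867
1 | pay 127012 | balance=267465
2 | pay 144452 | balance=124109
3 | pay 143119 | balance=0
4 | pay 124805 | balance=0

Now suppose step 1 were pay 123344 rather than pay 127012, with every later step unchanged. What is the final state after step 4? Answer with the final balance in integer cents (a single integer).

(re-executing from step 1 with the substitution; state before step 1: balance=392867)
1 | pay 123344 | balance=271133
2 | pay 144452 | balance=127792
3 | pay 143119 | balance=0
4 | pay 124805 | balance=0

0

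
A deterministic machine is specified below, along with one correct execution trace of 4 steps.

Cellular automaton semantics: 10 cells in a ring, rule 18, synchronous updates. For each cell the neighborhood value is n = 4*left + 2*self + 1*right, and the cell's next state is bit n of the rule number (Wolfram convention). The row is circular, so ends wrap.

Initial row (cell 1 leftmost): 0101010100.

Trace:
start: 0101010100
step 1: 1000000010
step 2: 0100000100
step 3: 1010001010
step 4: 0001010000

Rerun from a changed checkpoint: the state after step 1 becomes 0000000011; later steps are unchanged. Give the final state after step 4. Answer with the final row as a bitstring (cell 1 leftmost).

0010010000

state after step 1 := 0000000011
step 2: 1000000100
step 3: 0100001011
step 4: 0010010000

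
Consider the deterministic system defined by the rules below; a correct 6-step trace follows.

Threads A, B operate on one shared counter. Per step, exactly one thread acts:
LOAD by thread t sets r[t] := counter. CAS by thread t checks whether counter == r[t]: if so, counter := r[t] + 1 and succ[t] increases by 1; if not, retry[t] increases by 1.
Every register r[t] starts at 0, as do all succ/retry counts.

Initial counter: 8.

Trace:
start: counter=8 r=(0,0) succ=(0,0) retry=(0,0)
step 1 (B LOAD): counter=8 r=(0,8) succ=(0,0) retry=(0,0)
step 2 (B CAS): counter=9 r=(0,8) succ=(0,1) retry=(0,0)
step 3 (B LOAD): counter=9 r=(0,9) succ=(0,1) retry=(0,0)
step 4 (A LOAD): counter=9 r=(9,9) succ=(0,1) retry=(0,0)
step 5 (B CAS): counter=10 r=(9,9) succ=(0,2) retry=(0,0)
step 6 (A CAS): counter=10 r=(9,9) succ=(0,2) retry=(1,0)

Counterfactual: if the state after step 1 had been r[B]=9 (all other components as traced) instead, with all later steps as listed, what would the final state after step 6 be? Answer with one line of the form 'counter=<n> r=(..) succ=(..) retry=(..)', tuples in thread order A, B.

state after step 1 := counter=8 r=(0,9) succ=(0,0) retry=(0,0)
step 2 (B CAS): counter=8 r=(0,9) succ=(0,0) retry=(0,1)
step 3 (B LOAD): counter=8 r=(0,8) succ=(0,0) retry=(0,1)
step 4 (A LOAD): counter=8 r=(8,8) succ=(0,0) retry=(0,1)
step 5 (B CAS): counter=9 r=(8,8) succ=(0,1) retry=(0,1)
step 6 (A CAS): counter=9 r=(8,8) succ=(0,1) retry=(1,1)

counter=9 r=(8,8) succ=(0,1) retry=(1,1)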